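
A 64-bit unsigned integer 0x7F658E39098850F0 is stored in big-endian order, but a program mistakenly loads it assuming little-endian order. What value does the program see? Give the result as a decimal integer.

17316490140441273727

Stored big-endian, the bytes at ascending addresses are 7F 65 8E 39 09 88 50 F0.
Read back as little-endian, the first byte is least significant, giving 0xF0508809398E657F.
0xF0508809398E657F = 17316490140441273727.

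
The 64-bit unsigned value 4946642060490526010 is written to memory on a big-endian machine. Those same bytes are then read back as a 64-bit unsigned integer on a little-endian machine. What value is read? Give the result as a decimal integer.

4946642060490526010 in 64-bit hexadecimal is 0x44A600BEDE8B4D3A.
Stored big-endian, the bytes at ascending addresses are 44 A6 00 BE DE 8B 4D 3A.
Read back as little-endian, the first byte is least significant, giving 0x3A4D8BDEBE00A644.
0x3A4D8BDEBE00A644 = 4201167816193254980.

4201167816193254980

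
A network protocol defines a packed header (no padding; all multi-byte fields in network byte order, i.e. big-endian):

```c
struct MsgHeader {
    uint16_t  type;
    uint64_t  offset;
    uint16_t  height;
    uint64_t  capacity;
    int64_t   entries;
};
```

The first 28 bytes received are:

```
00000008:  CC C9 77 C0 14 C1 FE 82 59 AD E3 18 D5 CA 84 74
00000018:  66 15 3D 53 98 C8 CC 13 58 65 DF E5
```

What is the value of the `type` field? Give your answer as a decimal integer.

52425

`type` is the first field, at byte offset 0, occupying 2 bytes.
Bytes at offsets 0..1: CC C9.
Big-endian stores the most-significant byte at the lowest address.
The bytes are already most-significant first: 0xCCC9.
0xCCC9 = 52425.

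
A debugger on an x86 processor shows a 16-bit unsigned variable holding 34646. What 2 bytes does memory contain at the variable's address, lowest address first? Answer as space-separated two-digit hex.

56 87

34646 in hexadecimal, padded to 16 bits, is 0x8756.
Split into bytes (most-significant first): 87 56.
In little-endian order the low byte comes first in memory.
So at ascending addresses the bytes are 56 87.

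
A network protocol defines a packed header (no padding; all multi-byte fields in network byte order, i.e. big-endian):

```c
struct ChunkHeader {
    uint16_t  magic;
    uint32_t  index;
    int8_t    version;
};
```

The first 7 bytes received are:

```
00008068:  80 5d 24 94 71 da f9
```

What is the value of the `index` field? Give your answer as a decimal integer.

613708250

`index` follows `magic` (2 bytes), so it starts at byte offset 2 and occupies 4 bytes.
Bytes at offsets 2..5: 24 94 71 DA.
Big-endian: lowest address holds the most-significant byte.
The bytes are already most-significant first: 0x249471DA.
0x249471DA = 613708250.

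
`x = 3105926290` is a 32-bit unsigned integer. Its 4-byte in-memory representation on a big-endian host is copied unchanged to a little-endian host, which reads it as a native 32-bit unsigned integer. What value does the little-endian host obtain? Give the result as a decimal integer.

3105926290 in 32-bit hexadecimal is 0xB920AC92.
Stored big-endian, the bytes at ascending addresses are B9 20 AC 92.
Read back as little-endian, the first byte is least significant, giving 0x92AC20B9.
0x92AC20B9 = 2460754105.

2460754105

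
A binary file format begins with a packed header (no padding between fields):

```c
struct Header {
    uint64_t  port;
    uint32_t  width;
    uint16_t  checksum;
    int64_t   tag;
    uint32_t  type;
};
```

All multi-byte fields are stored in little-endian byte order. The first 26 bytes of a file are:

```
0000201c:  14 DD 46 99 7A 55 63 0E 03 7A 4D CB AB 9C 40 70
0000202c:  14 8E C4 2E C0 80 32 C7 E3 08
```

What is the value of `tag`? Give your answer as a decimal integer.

-9169277419594158016

`tag` follows `port` (8 B), `width` (4 B), `checksum` (2 B), so it starts at offset 8 + 4 + 2 = 14 and occupies 8 bytes.
Bytes at offsets 14..21: 40 70 14 8E C4 2E C0 80.
Little-endian stores the least-significant byte at the lowest address.
Reassemble most-significant byte first: 80 C0 2E C4 8E 14 70 40 → 0x80C02EC48E147040.
Top bit is set, so as a signed 64-bit value this is 0x80C02EC48E147040 − 2^64 = -9169277419594158016.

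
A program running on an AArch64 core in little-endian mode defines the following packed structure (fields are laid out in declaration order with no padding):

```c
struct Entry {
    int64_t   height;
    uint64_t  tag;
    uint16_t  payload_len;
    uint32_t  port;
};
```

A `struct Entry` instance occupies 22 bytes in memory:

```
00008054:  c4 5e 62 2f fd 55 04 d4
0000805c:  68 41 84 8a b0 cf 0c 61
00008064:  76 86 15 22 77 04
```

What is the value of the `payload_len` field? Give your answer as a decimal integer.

`payload_len` follows `height` (8 B), `tag` (8 B), so it starts at offset 8 + 8 = 16 and occupies 2 bytes.
Bytes at offsets 16..17: 76 86.
Little-endian stores the least-significant byte at the lowest address.
Reassemble most-significant byte first: 86 76 → 0x8676.
0x8676 = 34422.

34422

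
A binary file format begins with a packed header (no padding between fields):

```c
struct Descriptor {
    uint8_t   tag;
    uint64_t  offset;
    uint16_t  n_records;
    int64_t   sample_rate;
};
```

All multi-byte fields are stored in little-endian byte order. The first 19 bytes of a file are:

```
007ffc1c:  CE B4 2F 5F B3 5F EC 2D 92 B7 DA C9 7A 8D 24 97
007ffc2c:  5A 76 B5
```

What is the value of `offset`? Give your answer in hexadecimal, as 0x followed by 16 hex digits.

0x922DEC5FB35F2FB4

`offset` follows `tag` (1 byte), so it starts at byte offset 1 and occupies 8 bytes.
Bytes at offsets 1..8: B4 2F 5F B3 5F EC 2D 92.
Little-endian stores the least-significant byte at the lowest address.
Reassemble most-significant byte first: 92 2D EC 5F B3 5F 2F B4 → 0x922DEC5FB35F2FB4.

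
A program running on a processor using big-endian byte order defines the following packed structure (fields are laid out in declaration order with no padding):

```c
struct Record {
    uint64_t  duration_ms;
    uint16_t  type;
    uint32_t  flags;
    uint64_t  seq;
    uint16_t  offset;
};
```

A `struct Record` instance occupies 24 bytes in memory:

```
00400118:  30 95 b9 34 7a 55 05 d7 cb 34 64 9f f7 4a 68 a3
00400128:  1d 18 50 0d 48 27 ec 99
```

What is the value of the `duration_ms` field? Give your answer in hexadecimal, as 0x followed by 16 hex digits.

`duration_ms` is the first field, at byte offset 0, occupying 8 bytes.
Bytes at offsets 0..7: 30 95 B9 34 7A 55 05 D7.
In big-endian order the high byte comes first in memory.
The bytes are already most-significant first: 0x3095B9347A5505D7.

0x3095B9347A5505D7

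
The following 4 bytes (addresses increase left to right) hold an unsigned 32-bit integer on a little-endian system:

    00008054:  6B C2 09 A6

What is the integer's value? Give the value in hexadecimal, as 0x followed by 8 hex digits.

0xA609C26B

Little-endian: lowest address holds the least-significant byte.
Reassemble most-significant byte first: A6 09 C2 6B → 0xA609C26B.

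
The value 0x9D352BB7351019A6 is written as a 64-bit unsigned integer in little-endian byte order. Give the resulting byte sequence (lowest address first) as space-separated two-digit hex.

Split into bytes (most-significant first): 9D 35 2B B7 35 10 19 A6.
In little-endian order the low byte comes first in memory.
So at ascending addresses the bytes are A6 19 10 35 B7 2B 35 9D.

A6 19 10 35 B7 2B 35 9D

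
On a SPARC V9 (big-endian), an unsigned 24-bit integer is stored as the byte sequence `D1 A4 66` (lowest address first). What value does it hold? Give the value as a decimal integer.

13739110

In big-endian order the high byte comes first in memory.
The bytes are already most-significant first: 0xD1A466.
0xD1A466 = 13739110.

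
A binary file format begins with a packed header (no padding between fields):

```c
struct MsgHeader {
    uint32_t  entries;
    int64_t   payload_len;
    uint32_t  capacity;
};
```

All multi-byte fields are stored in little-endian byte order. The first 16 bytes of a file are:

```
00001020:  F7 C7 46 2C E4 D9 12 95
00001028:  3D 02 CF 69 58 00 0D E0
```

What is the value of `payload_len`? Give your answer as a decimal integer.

`payload_len` follows `entries` (4 bytes), so it starts at byte offset 4 and occupies 8 bytes.
Bytes at offsets 4..11: E4 D9 12 95 3D 02 CF 69.
In little-endian order the low byte comes first in memory.
Reassemble most-significant byte first: 69 CF 02 3D 95 12 D9 E4 → 0x69CF023D9512D9E4.
0x69CF023D9512D9E4 = 7624315157678840292.

7624315157678840292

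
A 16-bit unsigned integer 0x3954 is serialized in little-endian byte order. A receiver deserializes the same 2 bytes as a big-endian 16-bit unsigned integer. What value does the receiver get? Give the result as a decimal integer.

21561

Stored little-endian, the bytes at ascending addresses are 54 39.
Read back as big-endian, the last byte is least significant, giving 0x5439.
0x5439 = 21561.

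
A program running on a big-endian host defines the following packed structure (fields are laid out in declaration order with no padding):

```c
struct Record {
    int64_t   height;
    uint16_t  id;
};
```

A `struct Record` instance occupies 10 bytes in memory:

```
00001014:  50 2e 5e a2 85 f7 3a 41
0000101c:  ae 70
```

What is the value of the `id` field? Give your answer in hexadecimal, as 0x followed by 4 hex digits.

`id` follows `height` (8 bytes), so it starts at byte offset 8 and occupies 2 bytes.
Bytes at offsets 8..9: AE 70.
In big-endian order the high byte comes first in memory.
The bytes are already most-significant first: 0xAE70.

0xAE70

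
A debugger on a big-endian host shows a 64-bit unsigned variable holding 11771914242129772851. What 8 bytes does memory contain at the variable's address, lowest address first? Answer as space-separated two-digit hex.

11771914242129772851 in hexadecimal, padded to 64 bits, is 0xA35E3DA20881C133.
Split into bytes (most-significant first): A3 5E 3D A2 08 81 C1 33.
In big-endian order the high byte comes first in memory.
So the memory order matches the most-significant-first order: A3 5E 3D A2 08 81 C1 33.

A3 5E 3D A2 08 81 C1 33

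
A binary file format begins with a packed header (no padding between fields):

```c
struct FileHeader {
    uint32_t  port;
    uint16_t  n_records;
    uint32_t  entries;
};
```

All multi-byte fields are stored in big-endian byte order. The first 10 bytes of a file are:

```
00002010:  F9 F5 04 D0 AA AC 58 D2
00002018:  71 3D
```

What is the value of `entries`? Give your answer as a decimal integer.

`entries` follows `port` (4 B), `n_records` (2 B), so it starts at offset 4 + 2 = 6 and occupies 4 bytes.
Bytes at offsets 6..9: 58 D2 71 3D.
In big-endian order the high byte comes first in memory.
The bytes are already most-significant first: 0x58D2713D.
0x58D2713D = 1490186557.

1490186557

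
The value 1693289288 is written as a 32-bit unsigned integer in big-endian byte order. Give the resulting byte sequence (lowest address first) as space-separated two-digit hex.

1693289288 in hexadecimal, padded to 32 bits, is 0x64ED8B48.
Split into bytes (most-significant first): 64 ED 8B 48.
Big-endian: lowest address holds the most-significant byte.
So the memory order matches the most-significant-first order: 64 ED 8B 48.

64 ED 8B 48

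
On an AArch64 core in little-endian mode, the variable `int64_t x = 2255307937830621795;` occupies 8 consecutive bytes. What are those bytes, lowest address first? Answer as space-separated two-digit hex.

2255307937830621795 in hexadecimal, padded to 64 bits, is 0x1F4C769ECD835263.
Split into bytes (most-significant first): 1F 4C 76 9E CD 83 52 63.
Little-endian: lowest address holds the least-significant byte.
So at ascending addresses the bytes are 63 52 83 CD 9E 76 4C 1F.

63 52 83 CD 9E 76 4C 1F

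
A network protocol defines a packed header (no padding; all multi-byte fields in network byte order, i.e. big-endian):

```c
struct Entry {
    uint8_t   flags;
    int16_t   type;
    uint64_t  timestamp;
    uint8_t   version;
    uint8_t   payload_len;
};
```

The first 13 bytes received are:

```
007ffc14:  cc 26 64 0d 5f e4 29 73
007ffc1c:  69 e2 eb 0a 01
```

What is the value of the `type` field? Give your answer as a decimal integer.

`type` follows `flags` (1 byte), so it starts at byte offset 1 and occupies 2 bytes.
Bytes at offsets 1..2: 26 64.
Big-endian stores the most-significant byte at the lowest address.
The bytes are already most-significant first: 0x2664.
0x2664 = 9828.

9828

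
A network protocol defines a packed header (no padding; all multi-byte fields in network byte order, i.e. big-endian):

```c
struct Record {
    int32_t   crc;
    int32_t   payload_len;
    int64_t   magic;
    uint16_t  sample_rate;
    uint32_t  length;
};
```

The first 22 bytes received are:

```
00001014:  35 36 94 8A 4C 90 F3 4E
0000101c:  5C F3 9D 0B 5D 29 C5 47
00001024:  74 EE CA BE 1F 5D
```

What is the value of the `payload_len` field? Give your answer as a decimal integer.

1284567886

`payload_len` follows `crc` (4 bytes), so it starts at byte offset 4 and occupies 4 bytes.
Bytes at offsets 4..7: 4C 90 F3 4E.
In big-endian order the high byte comes first in memory.
The bytes are already most-significant first: 0x4C90F34E.
0x4C90F34E = 1284567886.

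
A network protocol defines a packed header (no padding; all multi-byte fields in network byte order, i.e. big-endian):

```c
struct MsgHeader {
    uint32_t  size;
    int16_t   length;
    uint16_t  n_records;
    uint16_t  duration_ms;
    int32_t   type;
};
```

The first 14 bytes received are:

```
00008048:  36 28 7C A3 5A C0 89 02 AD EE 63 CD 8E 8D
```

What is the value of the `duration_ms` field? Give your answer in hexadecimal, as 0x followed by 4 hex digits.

0xADEE

`duration_ms` follows `size` (4 B), `length` (2 B), `n_records` (2 B), so it starts at offset 4 + 2 + 2 = 8 and occupies 2 bytes.
Bytes at offsets 8..9: AD EE.
Big-endian stores the most-significant byte at the lowest address.
The bytes are already most-significant first: 0xADEE.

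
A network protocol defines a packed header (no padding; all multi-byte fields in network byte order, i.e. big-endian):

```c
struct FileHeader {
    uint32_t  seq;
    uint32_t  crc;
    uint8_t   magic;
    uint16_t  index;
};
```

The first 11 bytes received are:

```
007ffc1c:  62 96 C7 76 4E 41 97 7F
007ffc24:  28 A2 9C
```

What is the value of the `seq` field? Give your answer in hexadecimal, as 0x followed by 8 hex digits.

0x6296C776

`seq` is the first field, at byte offset 0, occupying 4 bytes.
Bytes at offsets 0..3: 62 96 C7 76.
Big-endian stores the most-significant byte at the lowest address.
The bytes are already most-significant first: 0x6296C776.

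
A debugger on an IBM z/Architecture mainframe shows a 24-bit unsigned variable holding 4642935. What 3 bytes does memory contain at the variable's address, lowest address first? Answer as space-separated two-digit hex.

4642935 in hexadecimal, padded to 24 bits, is 0x46D877.
Split into bytes (most-significant first): 46 D8 77.
Big-endian: lowest address holds the most-significant byte.
So the memory order matches the most-significant-first order: 46 D8 77.

46 D8 77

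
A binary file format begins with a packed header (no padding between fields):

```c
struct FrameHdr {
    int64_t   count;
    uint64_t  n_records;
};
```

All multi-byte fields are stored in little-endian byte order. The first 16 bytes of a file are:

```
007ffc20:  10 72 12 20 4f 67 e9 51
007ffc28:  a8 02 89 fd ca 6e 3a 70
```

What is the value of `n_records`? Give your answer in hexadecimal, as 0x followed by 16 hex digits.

`n_records` follows `count` (8 bytes), so it starts at byte offset 8 and occupies 8 bytes.
Bytes at offsets 8..15: A8 02 89 FD CA 6E 3A 70.
In little-endian order the low byte comes first in memory.
Reassemble most-significant byte first: 70 3A 6E CA FD 89 02 A8 → 0x703A6ECAFD8902A8.

0x703A6ECAFD8902A8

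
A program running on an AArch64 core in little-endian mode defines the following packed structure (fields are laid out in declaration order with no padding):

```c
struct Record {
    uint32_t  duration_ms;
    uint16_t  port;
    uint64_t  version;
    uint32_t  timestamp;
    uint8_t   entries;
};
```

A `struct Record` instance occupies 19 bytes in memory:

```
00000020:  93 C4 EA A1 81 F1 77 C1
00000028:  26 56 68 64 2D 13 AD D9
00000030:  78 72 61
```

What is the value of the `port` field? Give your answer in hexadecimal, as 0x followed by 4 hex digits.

`port` follows `duration_ms` (4 bytes), so it starts at byte offset 4 and occupies 2 bytes.
Bytes at offsets 4..5: 81 F1.
Little-endian: lowest address holds the least-significant byte.
Reassemble most-significant byte first: F1 81 → 0xF181.

0xF181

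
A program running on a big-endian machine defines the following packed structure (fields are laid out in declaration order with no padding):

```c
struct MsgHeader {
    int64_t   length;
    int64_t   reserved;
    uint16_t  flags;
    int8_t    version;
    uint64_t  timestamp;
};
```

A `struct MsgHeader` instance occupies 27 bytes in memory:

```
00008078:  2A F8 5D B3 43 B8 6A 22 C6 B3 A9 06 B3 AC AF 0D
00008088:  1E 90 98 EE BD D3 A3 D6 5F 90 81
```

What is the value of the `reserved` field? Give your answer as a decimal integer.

-4128770587119276275

`reserved` follows `length` (8 bytes), so it starts at byte offset 8 and occupies 8 bytes.
Bytes at offsets 8..15: C6 B3 A9 06 B3 AC AF 0D.
Big-endian stores the most-significant byte at the lowest address.
The bytes are already most-significant first: 0xC6B3A906B3ACAF0D.
Top bit is set, so as a signed 64-bit value this is 0xC6B3A906B3ACAF0D − 2^64 = -4128770587119276275.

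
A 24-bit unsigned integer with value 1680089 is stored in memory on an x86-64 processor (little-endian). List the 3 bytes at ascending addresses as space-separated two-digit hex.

1680089 in hexadecimal, padded to 24 bits, is 0x19A2D9.
Split into bytes (most-significant first): 19 A2 D9.
In little-endian order the low byte comes first in memory.
So at ascending addresses the bytes are D9 A2 19.

D9 A2 19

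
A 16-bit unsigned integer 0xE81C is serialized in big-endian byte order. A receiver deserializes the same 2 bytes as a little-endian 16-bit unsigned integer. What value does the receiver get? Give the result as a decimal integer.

7400

Stored big-endian, the bytes at ascending addresses are E8 1C.
Read back as little-endian, the first byte is least significant, giving 0x1CE8.
0x1CE8 = 7400.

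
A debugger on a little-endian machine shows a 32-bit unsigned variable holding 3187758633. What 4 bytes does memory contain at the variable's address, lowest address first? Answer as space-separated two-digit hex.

29 56 01 BE

3187758633 in hexadecimal, padded to 32 bits, is 0xBE015629.
Split into bytes (most-significant first): BE 01 56 29.
In little-endian order the low byte comes first in memory.
So at ascending addresses the bytes are 29 56 01 BE.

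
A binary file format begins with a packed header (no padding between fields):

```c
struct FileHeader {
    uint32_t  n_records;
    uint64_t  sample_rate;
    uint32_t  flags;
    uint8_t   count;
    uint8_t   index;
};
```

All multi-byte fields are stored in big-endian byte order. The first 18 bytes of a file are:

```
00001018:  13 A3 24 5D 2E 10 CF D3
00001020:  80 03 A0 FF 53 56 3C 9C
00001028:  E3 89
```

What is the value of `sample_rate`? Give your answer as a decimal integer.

3319381432664826111

`sample_rate` follows `n_records` (4 bytes), so it starts at byte offset 4 and occupies 8 bytes.
Bytes at offsets 4..11: 2E 10 CF D3 80 03 A0 FF.
Big-endian stores the most-significant byte at the lowest address.
The bytes are already most-significant first: 0x2E10CFD38003A0FF.
0x2E10CFD38003A0FF = 3319381432664826111.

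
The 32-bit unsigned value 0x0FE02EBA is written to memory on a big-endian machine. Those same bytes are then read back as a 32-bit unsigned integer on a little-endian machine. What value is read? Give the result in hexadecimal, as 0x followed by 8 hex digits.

Stored big-endian, the bytes at ascending addresses are 0F E0 2E BA.
Read back as little-endian, the first byte is least significant, giving 0xBA2EE00F.

0xBA2EE00F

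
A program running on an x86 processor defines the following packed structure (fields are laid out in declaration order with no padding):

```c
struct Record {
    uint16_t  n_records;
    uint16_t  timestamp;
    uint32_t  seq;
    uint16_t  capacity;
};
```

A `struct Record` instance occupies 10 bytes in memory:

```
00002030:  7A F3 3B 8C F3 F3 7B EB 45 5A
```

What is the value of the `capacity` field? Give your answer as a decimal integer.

23109

`capacity` follows `n_records` (2 B), `timestamp` (2 B), `seq` (4 B), so it starts at offset 2 + 2 + 4 = 8 and occupies 2 bytes.
Bytes at offsets 8..9: 45 5A.
Little-endian: lowest address holds the least-significant byte.
Reassemble most-significant byte first: 5A 45 → 0x5A45.
0x5A45 = 23109.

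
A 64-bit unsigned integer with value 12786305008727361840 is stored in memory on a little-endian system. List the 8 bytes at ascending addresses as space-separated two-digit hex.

30 09 FE 22 A9 14 72 B1

12786305008727361840 in hexadecimal, padded to 64 bits, is 0xB17214A922FE0930.
Split into bytes (most-significant first): B1 72 14 A9 22 FE 09 30.
Little-endian stores the least-significant byte at the lowest address.
So at ascending addresses the bytes are 30 09 FE 22 A9 14 72 B1.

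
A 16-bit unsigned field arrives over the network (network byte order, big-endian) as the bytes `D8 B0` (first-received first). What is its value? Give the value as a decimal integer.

55472

In big-endian order the high byte comes first in memory.
The bytes are already most-significant first: 0xD8B0.
0xD8B0 = 55472.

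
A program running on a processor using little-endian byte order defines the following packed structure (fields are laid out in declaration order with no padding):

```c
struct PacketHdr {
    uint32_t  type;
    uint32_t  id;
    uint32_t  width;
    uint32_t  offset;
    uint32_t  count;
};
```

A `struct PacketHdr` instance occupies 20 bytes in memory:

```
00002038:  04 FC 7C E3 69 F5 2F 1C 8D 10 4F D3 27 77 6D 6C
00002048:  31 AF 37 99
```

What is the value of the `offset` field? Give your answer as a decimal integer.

1819113255

`offset` follows `type` (4 B), `id` (4 B), `width` (4 B), so it starts at offset 4 + 4 + 4 = 12 and occupies 4 bytes.
Bytes at offsets 12..15: 27 77 6D 6C.
Little-endian: lowest address holds the least-significant byte.
Reassemble most-significant byte first: 6C 6D 77 27 → 0x6C6D7727.
0x6C6D7727 = 1819113255.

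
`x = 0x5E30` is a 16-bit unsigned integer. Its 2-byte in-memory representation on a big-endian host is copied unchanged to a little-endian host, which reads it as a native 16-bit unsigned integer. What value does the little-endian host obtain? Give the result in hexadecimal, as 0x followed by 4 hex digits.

Stored big-endian, the bytes at ascending addresses are 5E 30.
Read back as little-endian, the first byte is least significant, giving 0x305E.

0x305E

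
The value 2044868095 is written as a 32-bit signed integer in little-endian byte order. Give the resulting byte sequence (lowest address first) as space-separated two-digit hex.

2044868095 in hexadecimal, padded to 32 bits, is 0x79E235FF.
Split into bytes (most-significant first): 79 E2 35 FF.
In little-endian order the low byte comes first in memory.
So at ascending addresses the bytes are FF 35 E2 79.

FF 35 E2 79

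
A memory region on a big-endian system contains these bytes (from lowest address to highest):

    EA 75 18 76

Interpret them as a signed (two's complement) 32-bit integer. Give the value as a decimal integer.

In big-endian order the high byte comes first in memory.
The bytes are already most-significant first: 0xEA751876.
Top bit is set, so as a signed 32-bit value this is 0xEA751876 − 2^32 = -361424778.

-361424778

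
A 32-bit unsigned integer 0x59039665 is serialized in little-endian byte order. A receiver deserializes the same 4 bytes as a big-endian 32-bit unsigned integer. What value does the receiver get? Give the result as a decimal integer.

1704330073

Stored little-endian, the bytes at ascending addresses are 65 96 03 59.
Read back as big-endian, the last byte is least significant, giving 0x65960359.
0x65960359 = 1704330073.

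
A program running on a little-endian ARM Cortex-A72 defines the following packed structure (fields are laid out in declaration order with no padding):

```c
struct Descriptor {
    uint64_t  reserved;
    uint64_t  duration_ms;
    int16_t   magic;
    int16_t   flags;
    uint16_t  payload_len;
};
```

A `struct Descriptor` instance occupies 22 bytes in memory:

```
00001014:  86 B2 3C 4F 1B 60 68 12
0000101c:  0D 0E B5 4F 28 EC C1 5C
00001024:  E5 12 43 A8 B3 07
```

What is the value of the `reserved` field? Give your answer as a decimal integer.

1326415760670372486

`reserved` is the first field, at byte offset 0, occupying 8 bytes.
Bytes at offsets 0..7: 86 B2 3C 4F 1B 60 68 12.
Little-endian: lowest address holds the least-significant byte.
Reassemble most-significant byte first: 12 68 60 1B 4F 3C B2 86 → 0x1268601B4F3CB286.
0x1268601B4F3CB286 = 1326415760670372486.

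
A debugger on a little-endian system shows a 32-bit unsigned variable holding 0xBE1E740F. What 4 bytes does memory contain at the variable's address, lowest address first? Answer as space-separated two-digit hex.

Split into bytes (most-significant first): BE 1E 74 0F.
In little-endian order the low byte comes first in memory.
So at ascending addresses the bytes are 0F 74 1E BE.

0F 74 1E BE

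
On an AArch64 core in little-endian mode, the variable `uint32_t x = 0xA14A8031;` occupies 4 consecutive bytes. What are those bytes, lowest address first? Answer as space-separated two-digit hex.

31 80 4A A1

Split into bytes (most-significant first): A1 4A 80 31.
Little-endian: lowest address holds the least-significant byte.
So at ascending addresses the bytes are 31 80 4A A1.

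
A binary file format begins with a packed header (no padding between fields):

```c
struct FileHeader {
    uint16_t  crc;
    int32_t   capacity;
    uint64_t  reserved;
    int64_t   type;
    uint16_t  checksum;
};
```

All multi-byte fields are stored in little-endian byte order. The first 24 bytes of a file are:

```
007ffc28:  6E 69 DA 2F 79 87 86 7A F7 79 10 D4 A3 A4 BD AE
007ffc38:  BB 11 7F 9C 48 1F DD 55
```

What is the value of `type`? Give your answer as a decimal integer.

`type` follows `crc` (2 B), `capacity` (4 B), `reserved` (8 B), so it starts at offset 2 + 4 + 8 = 14 and occupies 8 bytes.
Bytes at offsets 14..21: BD AE BB 11 7F 9C 48 1F.
In little-endian order the low byte comes first in memory.
Reassemble most-significant byte first: 1F 48 9C 7F 11 BB AE BD → 0x1F489C7F11BBAEBD.
0x1F489C7F11BBAEBD = 2254223683071225533.

2254223683071225533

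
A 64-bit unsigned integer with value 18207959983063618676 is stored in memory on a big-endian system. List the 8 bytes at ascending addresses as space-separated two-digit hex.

18207959983063618676 in hexadecimal, padded to 64 bits, is 0xFCAFAB227B08D474.
Split into bytes (most-significant first): FC AF AB 22 7B 08 D4 74.
Big-endian stores the most-significant byte at the lowest address.
So the memory order matches the most-significant-first order: FC AF AB 22 7B 08 D4 74.

FC AF AB 22 7B 08 D4 74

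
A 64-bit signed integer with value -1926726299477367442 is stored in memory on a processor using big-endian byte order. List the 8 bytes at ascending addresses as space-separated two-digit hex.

E5 42 E4 A3 8C 3F A5 6E

Two's complement of -1926726299477367442 in 64 bits: 1926726299477367442 = 0x1ABD1B5C73C05A92; invert → 0xE542E4A38C3FA56D; add 1 → 0xE542E4A38C3FA56E.
Split into bytes (most-significant first): E5 42 E4 A3 8C 3F A5 6E.
Big-endian: lowest address holds the most-significant byte.
So the memory order matches the most-significant-first order: E5 42 E4 A3 8C 3F A5 6E.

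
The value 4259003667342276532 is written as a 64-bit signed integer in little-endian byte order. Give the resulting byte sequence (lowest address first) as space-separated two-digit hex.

B4 B7 05 31 45 05 1B 3B

4259003667342276532 in hexadecimal, padded to 64 bits, is 0x3B1B05453105B7B4.
Split into bytes (most-significant first): 3B 1B 05 45 31 05 B7 B4.
In little-endian order the low byte comes first in memory.
So at ascending addresses the bytes are B4 B7 05 31 45 05 1B 3B.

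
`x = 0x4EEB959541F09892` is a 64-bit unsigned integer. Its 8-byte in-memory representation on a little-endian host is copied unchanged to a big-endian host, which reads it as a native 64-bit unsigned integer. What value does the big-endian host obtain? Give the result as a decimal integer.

10563457090470669134

Stored little-endian, the bytes at ascending addresses are 92 98 F0 41 95 95 EB 4E.
Read back as big-endian, the last byte is least significant, giving 0x9298F0419595EB4E.
0x9298F0419595EB4E = 10563457090470669134.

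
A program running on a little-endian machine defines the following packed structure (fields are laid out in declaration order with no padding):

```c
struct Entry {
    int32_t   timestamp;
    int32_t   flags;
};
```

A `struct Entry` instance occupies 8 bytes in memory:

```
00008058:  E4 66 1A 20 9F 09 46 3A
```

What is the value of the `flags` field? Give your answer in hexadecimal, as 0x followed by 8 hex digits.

0x3A46099F

`flags` follows `timestamp` (4 bytes), so it starts at byte offset 4 and occupies 4 bytes.
Bytes at offsets 4..7: 9F 09 46 3A.
In little-endian order the low byte comes first in memory.
Reassemble most-significant byte first: 3A 46 09 9F → 0x3A46099F.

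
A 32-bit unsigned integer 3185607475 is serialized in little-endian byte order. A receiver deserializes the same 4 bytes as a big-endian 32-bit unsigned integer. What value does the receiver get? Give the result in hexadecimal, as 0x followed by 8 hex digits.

3185607475 in 32-bit hexadecimal is 0xBDE08333.
Stored little-endian, the bytes at ascending addresses are 33 83 E0 BD.
Read back as big-endian, the last byte is least significant, giving 0x3383E0BD.

0x3383E0BD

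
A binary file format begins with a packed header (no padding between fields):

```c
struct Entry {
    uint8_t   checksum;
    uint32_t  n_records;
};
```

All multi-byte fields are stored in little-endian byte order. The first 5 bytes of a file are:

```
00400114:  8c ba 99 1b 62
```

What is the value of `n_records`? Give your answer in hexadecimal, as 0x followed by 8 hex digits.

`n_records` follows `checksum` (1 byte), so it starts at byte offset 1 and occupies 4 bytes.
Bytes at offsets 1..4: BA 99 1B 62.
In little-endian order the low byte comes first in memory.
Reassemble most-significant byte first: 62 1B 99 BA → 0x621B99BA.

0x621B99BA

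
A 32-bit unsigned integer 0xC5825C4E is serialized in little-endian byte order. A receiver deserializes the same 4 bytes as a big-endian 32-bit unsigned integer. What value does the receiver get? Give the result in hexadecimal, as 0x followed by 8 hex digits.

0x4E5C82C5

Stored little-endian, the bytes at ascending addresses are 4E 5C 82 C5.
Read back as big-endian, the last byte is least significant, giving 0x4E5C82C5.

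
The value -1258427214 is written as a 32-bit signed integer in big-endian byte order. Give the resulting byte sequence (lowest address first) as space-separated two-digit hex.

B4 FD EC B2

Two's complement of -1258427214 in 32 bits: 1258427214 = 0x4B02134E; invert → 0xB4FDECB1; add 1 → 0xB4FDECB2.
Split into bytes (most-significant first): B4 FD EC B2.
Big-endian: lowest address holds the most-significant byte.
So the memory order matches the most-significant-first order: B4 FD EC B2.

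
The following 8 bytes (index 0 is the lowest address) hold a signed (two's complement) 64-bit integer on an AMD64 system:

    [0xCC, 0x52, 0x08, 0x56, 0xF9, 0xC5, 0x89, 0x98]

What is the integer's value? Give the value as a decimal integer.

In little-endian order the low byte comes first in memory.
Reassemble most-significant byte first: 98 89 C5 F9 56 08 52 CC → 0x9889C5F9560852CC.
Top bit is set, so as a signed 64-bit value this is 0x9889C5F9560852CC − 2^64 = -7455210033454230836.

-7455210033454230836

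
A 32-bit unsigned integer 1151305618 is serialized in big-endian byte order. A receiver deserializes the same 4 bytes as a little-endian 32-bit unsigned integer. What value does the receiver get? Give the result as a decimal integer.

1151305618 in 32-bit hexadecimal is 0x449F8792.
Stored big-endian, the bytes at ascending addresses are 44 9F 87 92.
Read back as little-endian, the first byte is least significant, giving 0x92879F44.
0x92879F44 = 2458361668.

2458361668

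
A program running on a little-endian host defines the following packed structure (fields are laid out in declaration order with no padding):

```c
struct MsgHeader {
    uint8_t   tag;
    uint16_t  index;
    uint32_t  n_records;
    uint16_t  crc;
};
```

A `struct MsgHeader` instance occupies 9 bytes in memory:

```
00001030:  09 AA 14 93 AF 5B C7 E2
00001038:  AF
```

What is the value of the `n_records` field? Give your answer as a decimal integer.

3344674707

`n_records` follows `tag` (1 B), `index` (2 B), so it starts at offset 1 + 2 = 3 and occupies 4 bytes.
Bytes at offsets 3..6: 93 AF 5B C7.
In little-endian order the low byte comes first in memory.
Reassemble most-significant byte first: C7 5B AF 93 → 0xC75BAF93.
0xC75BAF93 = 3344674707.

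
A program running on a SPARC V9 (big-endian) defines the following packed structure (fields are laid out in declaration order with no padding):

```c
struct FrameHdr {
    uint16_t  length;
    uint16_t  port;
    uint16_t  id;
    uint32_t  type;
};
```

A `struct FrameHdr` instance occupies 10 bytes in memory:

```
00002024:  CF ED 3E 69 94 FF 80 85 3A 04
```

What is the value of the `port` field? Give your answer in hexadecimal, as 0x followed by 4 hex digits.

`port` follows `length` (2 bytes), so it starts at byte offset 2 and occupies 2 bytes.
Bytes at offsets 2..3: 3E 69.
Big-endian: lowest address holds the most-significant byte.
The bytes are already most-significant first: 0x3E69.

0x3E69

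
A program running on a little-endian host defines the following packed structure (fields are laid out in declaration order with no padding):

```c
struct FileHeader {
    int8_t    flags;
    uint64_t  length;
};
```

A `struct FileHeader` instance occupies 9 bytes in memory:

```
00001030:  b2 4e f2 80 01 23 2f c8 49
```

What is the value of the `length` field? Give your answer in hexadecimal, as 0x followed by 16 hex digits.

`length` follows `flags` (1 byte), so it starts at byte offset 1 and occupies 8 bytes.
Bytes at offsets 1..8: 4E F2 80 01 23 2F C8 49.
Little-endian stores the least-significant byte at the lowest address.
Reassemble most-significant byte first: 49 C8 2F 23 01 80 F2 4E → 0x49C82F230180F24E.

0x49C82F230180F24E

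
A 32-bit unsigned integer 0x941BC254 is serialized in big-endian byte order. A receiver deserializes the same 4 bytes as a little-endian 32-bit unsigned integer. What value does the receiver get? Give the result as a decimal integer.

Stored big-endian, the bytes at ascending addresses are 94 1B C2 54.
Read back as little-endian, the first byte is least significant, giving 0x54C21B94.
0x54C21B94 = 1422007188.

1422007188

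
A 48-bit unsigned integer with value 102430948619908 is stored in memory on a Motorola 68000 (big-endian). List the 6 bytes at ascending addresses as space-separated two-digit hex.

102430948619908 in hexadecimal, padded to 48 bits, is 0x5D29104E7684.
Split into bytes (most-significant first): 5D 29 10 4E 76 84.
Big-endian stores the most-significant byte at the lowest address.
So the memory order matches the most-significant-first order: 5D 29 10 4E 76 84.

5D 29 10 4E 76 84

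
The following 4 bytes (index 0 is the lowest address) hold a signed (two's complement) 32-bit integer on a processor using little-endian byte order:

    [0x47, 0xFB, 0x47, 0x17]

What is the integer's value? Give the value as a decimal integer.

390593351

Little-endian: lowest address holds the least-significant byte.
Reassemble most-significant byte first: 17 47 FB 47 → 0x1747FB47.
0x1747FB47 = 390593351.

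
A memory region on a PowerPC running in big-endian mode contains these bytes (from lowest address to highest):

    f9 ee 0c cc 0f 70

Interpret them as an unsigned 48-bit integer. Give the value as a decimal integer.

Big-endian stores the most-significant byte at the lowest address.
The bytes are already most-significant first: 0xF9EE0CCC0F70.
0xF9EE0CCC0F70 = 274800812232560.

274800812232560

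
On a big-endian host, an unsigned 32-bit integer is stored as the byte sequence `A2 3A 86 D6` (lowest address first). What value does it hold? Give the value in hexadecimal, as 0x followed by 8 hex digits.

0xA23A86D6

Big-endian stores the most-significant byte at the lowest address.
The bytes are already most-significant first: 0xA23A86D6.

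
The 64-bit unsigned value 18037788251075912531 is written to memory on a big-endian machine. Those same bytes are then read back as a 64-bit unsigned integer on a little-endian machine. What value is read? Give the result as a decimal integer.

18037788251075912531 in 64-bit hexadecimal is 0xFA5318D897182353.
Stored big-endian, the bytes at ascending addresses are FA 53 18 D8 97 18 23 53.
Read back as little-endian, the first byte is least significant, giving 0x53231897D81853FA.
0x53231897D81853FA = 5990658969777492986.

5990658969777492986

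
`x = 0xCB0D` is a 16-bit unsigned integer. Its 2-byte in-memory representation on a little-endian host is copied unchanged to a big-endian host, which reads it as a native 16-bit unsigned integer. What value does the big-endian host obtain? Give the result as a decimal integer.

3531

Stored little-endian, the bytes at ascending addresses are 0D CB.
Read back as big-endian, the last byte is least significant, giving 0x0DCB.
0x0DCB = 3531.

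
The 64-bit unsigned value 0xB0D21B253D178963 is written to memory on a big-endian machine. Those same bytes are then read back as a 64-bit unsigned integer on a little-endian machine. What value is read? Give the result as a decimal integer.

7172289432947249840

Stored big-endian, the bytes at ascending addresses are B0 D2 1B 25 3D 17 89 63.
Read back as little-endian, the first byte is least significant, giving 0x6389173D251BD2B0.
0x6389173D251BD2B0 = 7172289432947249840.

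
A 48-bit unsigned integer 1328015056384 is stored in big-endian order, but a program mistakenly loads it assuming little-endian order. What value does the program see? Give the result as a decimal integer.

1328015056384 in 48-bit hexadecimal is 0x013533DD9E00.
Stored big-endian, the bytes at ascending addresses are 01 35 33 DD 9E 00.
Read back as little-endian, the first byte is least significant, giving 0x009EDD333501.
0x009EDD333501 = 682315953409.

682315953409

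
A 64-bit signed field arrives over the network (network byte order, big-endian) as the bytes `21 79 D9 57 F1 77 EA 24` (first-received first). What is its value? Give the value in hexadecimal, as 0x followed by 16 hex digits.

0x2179D957F177EA24

Big-endian stores the most-significant byte at the lowest address.
The bytes are already most-significant first: 0x2179D957F177EA24.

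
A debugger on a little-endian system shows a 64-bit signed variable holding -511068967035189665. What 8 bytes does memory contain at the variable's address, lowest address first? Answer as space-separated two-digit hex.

Two's complement of -511068967035189665 in 64 bits: 511068967035189665 = 0x0717AE848BDBB9A1; invert → 0xF8E8517B7424465E; add 1 → 0xF8E8517B7424465F.
Split into bytes (most-significant first): F8 E8 51 7B 74 24 46 5F.
Little-endian stores the least-significant byte at the lowest address.
So at ascending addresses the bytes are 5F 46 24 74 7B 51 E8 F8.

5F 46 24 74 7B 51 E8 F8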